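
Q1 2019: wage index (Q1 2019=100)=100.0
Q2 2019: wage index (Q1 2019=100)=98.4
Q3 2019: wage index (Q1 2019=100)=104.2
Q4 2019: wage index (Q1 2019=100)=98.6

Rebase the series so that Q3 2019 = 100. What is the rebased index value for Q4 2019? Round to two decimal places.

94.63

Rebased(Q4 2019) = 98.6 / 104.2 × 100 = 94.6257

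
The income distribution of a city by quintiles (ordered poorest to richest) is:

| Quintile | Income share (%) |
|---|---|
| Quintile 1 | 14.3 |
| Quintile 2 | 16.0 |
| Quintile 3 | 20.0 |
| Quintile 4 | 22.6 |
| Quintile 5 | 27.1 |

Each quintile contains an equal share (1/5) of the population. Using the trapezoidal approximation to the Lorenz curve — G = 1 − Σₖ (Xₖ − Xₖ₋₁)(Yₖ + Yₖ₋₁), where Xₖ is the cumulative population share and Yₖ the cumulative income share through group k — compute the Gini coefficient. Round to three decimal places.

Cumulative income shares Yₖ: 0.1430, 0.3030, 0.5030, 0.7290, 1.0000
Σ (Xₖ−Xₖ₋₁)(Yₖ+Yₖ₋₁) = (1/5)(0.1430+0.0000) + (1/5)(0.3030+0.1430) + (1/5)(0.5030+0.3030) + (1/5)(0.7290+0.5030) + (1/5)(1.0000+0.7290)
  = 0.0286 + 0.0892 + 0.1612 + 0.2464 + 0.3458 = 0.8712
G = 1 − 0.8712 = 0.1288

0.129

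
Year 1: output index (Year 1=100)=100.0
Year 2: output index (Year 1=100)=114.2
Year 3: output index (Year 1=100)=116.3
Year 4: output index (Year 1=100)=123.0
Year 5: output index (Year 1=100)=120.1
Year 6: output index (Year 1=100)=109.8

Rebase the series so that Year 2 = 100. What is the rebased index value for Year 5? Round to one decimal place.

Rebased(Year 5) = 120.1 / 114.2 × 100 = 105.1664

105.2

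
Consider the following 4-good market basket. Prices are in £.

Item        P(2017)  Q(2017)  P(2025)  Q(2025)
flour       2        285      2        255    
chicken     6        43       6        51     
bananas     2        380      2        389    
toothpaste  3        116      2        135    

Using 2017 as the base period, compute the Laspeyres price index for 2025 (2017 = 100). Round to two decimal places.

94.01

Laspeyres price index uses base-period quantities as weights.
ΣP(2025)·Q(2017) = 2×285 + 6×43 + 2×380 + 2×116 = 570 + 258 + 760 + 232 = 1820
ΣP(2017)·Q(2017) = 2×285 + 6×43 + 2×380 + 3×116 = 570 + 258 + 760 + 348 = 1936
Index = 1820 / 1936 × 100 = 94.0083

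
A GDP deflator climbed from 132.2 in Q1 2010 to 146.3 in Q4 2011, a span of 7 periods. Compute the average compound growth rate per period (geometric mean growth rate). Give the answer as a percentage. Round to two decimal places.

1.46%

Growth factor = (146.3/132.2)^(1/7) = (1.106657)^(1/7) = 1.014583
Growth rate = 1.014583 − 1 = 0.014583 = 1.4583%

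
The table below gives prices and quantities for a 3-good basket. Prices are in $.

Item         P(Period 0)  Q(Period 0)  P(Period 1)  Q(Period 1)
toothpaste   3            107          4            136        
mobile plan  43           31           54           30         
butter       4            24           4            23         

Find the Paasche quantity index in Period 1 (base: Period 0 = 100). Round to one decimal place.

Paasche quantity index uses current-period prices as weights.
ΣP(Period 1)·Q(Period 1) = 4×136 + 54×30 + 4×23 = 544 + 1620 + 92 = 2256
ΣP(Period 1)·Q(Period 0) = 4×107 + 54×31 + 4×24 = 428 + 1674 + 96 = 2198
Index = 2256 / 2198 × 100 = 102.6388

102.6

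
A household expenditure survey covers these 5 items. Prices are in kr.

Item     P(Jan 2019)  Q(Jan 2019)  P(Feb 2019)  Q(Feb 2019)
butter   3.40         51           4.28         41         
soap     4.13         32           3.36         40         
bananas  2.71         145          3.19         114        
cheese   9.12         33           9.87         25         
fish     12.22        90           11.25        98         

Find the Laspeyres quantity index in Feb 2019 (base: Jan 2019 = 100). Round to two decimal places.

97.13

Laspeyres quantity index uses base-period prices as weights.
ΣP(Jan 2019)·Q(Feb 2019) = 3.40×41 + 4.13×40 + 2.71×114 + 9.12×25 + 12.22×98 = 139.4 + 165.2 + 308.94 + 228 + 1197.56 = 2039.1
ΣP(Jan 2019)·Q(Jan 2019) = 3.40×51 + 4.13×32 + 2.71×145 + 9.12×33 + 12.22×90 = 173.4 + 132.16 + 392.95 + 300.96 + 1099.8 = 2099.27
Index = 2039.1 / 2099.27 × 100 = 97.1338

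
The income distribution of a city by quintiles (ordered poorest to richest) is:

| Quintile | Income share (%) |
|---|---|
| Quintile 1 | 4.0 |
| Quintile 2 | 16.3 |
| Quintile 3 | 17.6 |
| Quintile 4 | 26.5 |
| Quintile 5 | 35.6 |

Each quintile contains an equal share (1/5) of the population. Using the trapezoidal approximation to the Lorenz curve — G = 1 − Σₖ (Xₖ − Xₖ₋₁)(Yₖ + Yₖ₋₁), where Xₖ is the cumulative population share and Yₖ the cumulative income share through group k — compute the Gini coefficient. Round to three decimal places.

Cumulative income shares Yₖ: 0.0400, 0.2030, 0.3790, 0.6440, 1.0000
Σ (Xₖ−Xₖ₋₁)(Yₖ+Yₖ₋₁) = (1/5)(0.0400+0.0000) + (1/5)(0.2030+0.0400) + (1/5)(0.3790+0.2030) + (1/5)(0.6440+0.3790) + (1/5)(1.0000+0.6440)
  = 0.0080 + 0.0486 + 0.1164 + 0.2046 + 0.3288 = 0.7064
G = 1 − 0.7064 = 0.2936

0.294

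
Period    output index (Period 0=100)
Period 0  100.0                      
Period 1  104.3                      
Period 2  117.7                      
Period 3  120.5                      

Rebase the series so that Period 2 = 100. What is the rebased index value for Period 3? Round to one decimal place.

Rebased(Period 3) = 120.5 / 117.7 × 100 = 102.3789

102.4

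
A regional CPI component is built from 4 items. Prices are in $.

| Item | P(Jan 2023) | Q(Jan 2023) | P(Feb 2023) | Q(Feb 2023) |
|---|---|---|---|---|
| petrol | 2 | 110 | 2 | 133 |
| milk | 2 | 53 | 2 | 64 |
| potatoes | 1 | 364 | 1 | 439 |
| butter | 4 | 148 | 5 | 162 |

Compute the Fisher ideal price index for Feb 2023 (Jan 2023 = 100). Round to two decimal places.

Laspeyres component (base-period weights):
ΣP(Feb 2023)Q(Jan 2023) = 2×110 + 2×53 + 1×364 + 5×148 = 220 + 106 + 364 + 740 = 1430
ΣP(Jan 2023)Q(Jan 2023) = 2×110 + 2×53 + 1×364 + 4×148 = 220 + 106 + 364 + 592 = 1282
L = 1430 / 1282 × 100 = 111.5445
Paasche component (current-period weights):
ΣP(Feb 2023)Q(Feb 2023) = 2×133 + 2×64 + 1×439 + 5×162 = 266 + 128 + 439 + 810 = 1643
ΣP(Jan 2023)Q(Feb 2023) = 2×133 + 2×64 + 1×439 + 4×162 = 266 + 128 + 439 + 648 = 1481
P = 1643 / 1481 × 100 = 110.9386
Fisher = √(L × P) = √(111.5445 × 110.9386) = 111.2411

111.24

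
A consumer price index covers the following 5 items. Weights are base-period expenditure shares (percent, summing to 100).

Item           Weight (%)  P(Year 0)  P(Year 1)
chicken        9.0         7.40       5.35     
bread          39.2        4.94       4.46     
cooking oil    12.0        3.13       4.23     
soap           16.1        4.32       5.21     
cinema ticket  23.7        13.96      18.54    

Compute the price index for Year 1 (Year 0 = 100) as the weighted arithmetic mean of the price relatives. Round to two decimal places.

chicken: 9.0 × (5.35/7.40) = 9.0 × 0.722973 = 6.5068
bread: 39.2 × (4.46/4.94) = 39.2 × 0.902834 = 35.3911
cooking oil: 12.0 × (4.23/3.13) = 12.0 × 1.351438 = 16.2173
soap: 16.1 × (5.21/4.32) = 16.1 × 1.206019 = 19.4169
cinema ticket: 23.7 × (18.54/13.96) = 23.7 × 1.328080 = 31.4755
Index = Σ wᵢ·(p₁ᵢ/p₀ᵢ) = 6.5068 + 35.3911 + 16.2173 + 19.4169 + 31.4755 = 109.0075

109.01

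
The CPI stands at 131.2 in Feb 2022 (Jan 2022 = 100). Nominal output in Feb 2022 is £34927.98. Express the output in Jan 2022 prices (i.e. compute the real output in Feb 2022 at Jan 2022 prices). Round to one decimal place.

Real = Nominal ÷ (Index/100) = 34927.98 ÷ (131.2/100)
     = 34927.98 ÷ 1.312 = 26621.9360

26621.9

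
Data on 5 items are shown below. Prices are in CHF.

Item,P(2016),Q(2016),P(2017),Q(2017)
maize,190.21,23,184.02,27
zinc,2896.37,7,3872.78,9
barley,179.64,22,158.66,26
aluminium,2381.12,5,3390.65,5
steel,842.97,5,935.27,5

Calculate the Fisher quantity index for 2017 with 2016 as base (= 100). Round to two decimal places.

116.20

Laspeyres component (base-period weights):
ΣP(2016)Q(2017) = 190.21×27 + 2896.37×9 + 179.64×26 + 2381.12×5 + 842.97×5 = 5135.67 + 26067.33 + 4670.64 + 11905.6 + 4214.85 = 51994.09
ΣP(2016)Q(2016) = 190.21×23 + 2896.37×7 + 179.64×22 + 2381.12×5 + 842.97×5 = 4374.83 + 20274.59 + 3952.08 + 11905.6 + 4214.85 = 44721.95
L = 51994.09 / 44721.95 × 100 = 116.2608
Paasche component (current-period weights):
ΣP(2017)Q(2017) = 184.02×27 + 3872.78×9 + 158.66×26 + 3390.65×5 + 935.27×5 = 4968.54 + 34855.02 + 4125.16 + 16953.25 + 4676.35 = 65578.32
ΣP(2017)Q(2016) = 184.02×23 + 3872.78×7 + 158.66×22 + 3390.65×5 + 935.27×5 = 4232.46 + 27109.46 + 3490.52 + 16953.25 + 4676.35 = 56462.04
P = 65578.32 / 56462.04 × 100 = 116.1459
Fisher = √(L × P) = √(116.2608 × 116.1459) = 116.2033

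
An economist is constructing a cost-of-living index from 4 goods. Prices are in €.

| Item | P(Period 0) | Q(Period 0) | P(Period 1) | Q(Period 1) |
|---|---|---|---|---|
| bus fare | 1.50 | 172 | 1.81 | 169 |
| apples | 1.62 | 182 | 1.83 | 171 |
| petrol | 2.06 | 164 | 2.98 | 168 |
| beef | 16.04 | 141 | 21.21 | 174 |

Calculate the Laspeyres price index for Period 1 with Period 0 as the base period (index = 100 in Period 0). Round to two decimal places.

Laspeyres price index uses base-period quantities as weights.
ΣP(Period 1)·Q(Period 0) = 1.81×172 + 1.83×182 + 2.98×164 + 21.21×141 = 311.32 + 333.06 + 488.72 + 2990.61 = 4123.71
ΣP(Period 0)·Q(Period 0) = 1.50×172 + 1.62×182 + 2.06×164 + 16.04×141 = 258 + 294.84 + 337.84 + 2261.64 = 3152.32
Index = 4123.71 / 3152.32 × 100 = 130.8151

130.82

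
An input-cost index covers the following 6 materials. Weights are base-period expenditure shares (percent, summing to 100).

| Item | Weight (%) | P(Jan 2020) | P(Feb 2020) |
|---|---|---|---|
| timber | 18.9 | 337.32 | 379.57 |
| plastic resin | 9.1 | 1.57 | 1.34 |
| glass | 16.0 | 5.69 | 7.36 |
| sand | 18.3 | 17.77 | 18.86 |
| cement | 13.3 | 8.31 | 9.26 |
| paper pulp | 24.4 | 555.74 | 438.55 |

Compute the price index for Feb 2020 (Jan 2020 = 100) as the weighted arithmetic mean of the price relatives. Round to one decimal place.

timber: 18.9 × (379.57/337.32) = 18.9 × 1.125252 = 21.2673
plastic resin: 9.1 × (1.34/1.57) = 9.1 × 0.853503 = 7.7669
glass: 16.0 × (7.36/5.69) = 16.0 × 1.293497 = 20.6960
sand: 18.3 × (18.86/17.77) = 18.3 × 1.061339 = 19.4225
cement: 13.3 × (9.26/8.31) = 13.3 × 1.114320 = 14.8205
paper pulp: 24.4 × (438.55/555.74) = 24.4 × 0.789128 = 19.2547
Index = Σ wᵢ·(p₁ᵢ/p₀ᵢ) = 21.2673 + 7.7669 + 20.6960 + 19.4225 + 14.8205 + 19.2547 = 103.2278

103.2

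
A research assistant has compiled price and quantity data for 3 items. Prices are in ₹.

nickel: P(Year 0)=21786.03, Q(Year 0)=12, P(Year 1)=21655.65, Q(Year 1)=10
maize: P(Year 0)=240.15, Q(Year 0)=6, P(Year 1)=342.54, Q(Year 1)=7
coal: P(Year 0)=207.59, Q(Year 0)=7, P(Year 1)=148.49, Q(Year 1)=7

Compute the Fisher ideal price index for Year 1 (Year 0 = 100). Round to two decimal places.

99.52

Laspeyres component (base-period weights):
ΣP(Year 1)Q(Year 0) = 21655.65×12 + 342.54×6 + 148.49×7 = 259867.8 + 2055.24 + 1039.43 = 262962.47
ΣP(Year 0)Q(Year 0) = 21786.03×12 + 240.15×6 + 207.59×7 = 261432.36 + 1440.9 + 1453.13 = 264326.39
L = 262962.47 / 264326.39 × 100 = 99.4840
Paasche component (current-period weights):
ΣP(Year 1)Q(Year 1) = 21655.65×10 + 342.54×7 + 148.49×7 = 216556.5 + 2397.78 + 1039.43 = 219993.71
ΣP(Year 0)Q(Year 1) = 21786.03×10 + 240.15×7 + 207.59×7 = 217860.3 + 1681.05 + 1453.13 = 220994.48
P = 219993.71 / 220994.48 × 100 = 99.5472
Fisher = √(L × P) = √(99.4840 × 99.5472) = 99.5156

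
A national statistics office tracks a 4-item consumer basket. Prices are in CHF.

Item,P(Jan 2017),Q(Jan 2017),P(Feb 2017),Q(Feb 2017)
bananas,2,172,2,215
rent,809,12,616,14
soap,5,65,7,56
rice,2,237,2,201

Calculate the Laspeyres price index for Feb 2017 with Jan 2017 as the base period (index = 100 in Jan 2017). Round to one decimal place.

Laspeyres price index uses base-period quantities as weights.
ΣP(Feb 2017)·Q(Jan 2017) = 2×172 + 616×12 + 7×65 + 2×237 = 344 + 7392 + 455 + 474 = 8665
ΣP(Jan 2017)·Q(Jan 2017) = 2×172 + 809×12 + 5×65 + 2×237 = 344 + 9708 + 325 + 474 = 10851
Index = 8665 / 10851 × 100 = 79.8544

79.9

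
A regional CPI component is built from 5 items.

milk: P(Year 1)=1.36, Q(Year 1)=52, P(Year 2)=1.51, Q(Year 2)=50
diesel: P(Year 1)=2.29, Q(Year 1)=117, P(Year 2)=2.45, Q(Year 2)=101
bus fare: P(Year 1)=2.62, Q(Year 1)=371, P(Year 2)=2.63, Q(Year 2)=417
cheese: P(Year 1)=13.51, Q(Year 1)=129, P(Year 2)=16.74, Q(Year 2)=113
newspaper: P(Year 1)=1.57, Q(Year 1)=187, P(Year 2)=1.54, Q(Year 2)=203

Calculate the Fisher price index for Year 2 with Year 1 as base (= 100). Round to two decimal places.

112.56

Laspeyres component (base-period weights):
ΣP(Year 2)Q(Year 1) = 1.51×52 + 2.45×117 + 2.63×371 + 16.74×129 + 1.54×187 = 78.52 + 286.65 + 975.73 + 2159.46 + 287.98 = 3788.34
ΣP(Year 1)Q(Year 1) = 1.36×52 + 2.29×117 + 2.62×371 + 13.51×129 + 1.57×187 = 70.72 + 267.93 + 972.02 + 1742.79 + 293.59 = 3347.05
L = 3788.34 / 3347.05 × 100 = 113.1844
Paasche component (current-period weights):
ΣP(Year 2)Q(Year 2) = 1.51×50 + 2.45×101 + 2.63×417 + 16.74×113 + 1.54×203 = 75.5 + 247.45 + 1096.71 + 1891.62 + 312.62 = 3623.9
ΣP(Year 1)Q(Year 2) = 1.36×50 + 2.29×101 + 2.62×417 + 13.51×113 + 1.57×203 = 68 + 231.29 + 1092.54 + 1526.63 + 318.71 = 3237.17
P = 3623.9 / 3237.17 × 100 = 111.9465
Fisher = √(L × P) = √(113.1844 × 111.9465) = 112.5638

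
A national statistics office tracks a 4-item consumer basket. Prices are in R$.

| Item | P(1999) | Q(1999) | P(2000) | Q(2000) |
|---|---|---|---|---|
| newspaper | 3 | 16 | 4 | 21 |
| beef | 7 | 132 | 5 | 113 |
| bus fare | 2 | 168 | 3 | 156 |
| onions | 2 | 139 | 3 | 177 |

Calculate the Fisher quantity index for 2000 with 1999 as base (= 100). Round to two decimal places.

97.99

Laspeyres component (base-period weights):
ΣP(1999)Q(2000) = 3×21 + 7×113 + 2×156 + 2×177 = 63 + 791 + 312 + 354 = 1520
ΣP(1999)Q(1999) = 3×16 + 7×132 + 2×168 + 2×139 = 48 + 924 + 336 + 278 = 1586
L = 1520 / 1586 × 100 = 95.8386
Paasche component (current-period weights):
ΣP(2000)Q(2000) = 4×21 + 5×113 + 3×156 + 3×177 = 84 + 565 + 468 + 531 = 1648
ΣP(2000)Q(1999) = 4×16 + 5×132 + 3×168 + 3×139 = 64 + 660 + 504 + 417 = 1645
P = 1648 / 1645 × 100 = 100.1824
Fisher = √(L × P) = √(95.8386 × 100.1824) = 97.9864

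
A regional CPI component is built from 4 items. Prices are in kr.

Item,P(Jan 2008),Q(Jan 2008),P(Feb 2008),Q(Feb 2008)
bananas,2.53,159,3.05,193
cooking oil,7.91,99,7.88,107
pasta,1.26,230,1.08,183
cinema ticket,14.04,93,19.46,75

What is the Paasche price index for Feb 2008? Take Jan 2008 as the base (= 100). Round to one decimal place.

Paasche price index uses current-period quantities as weights.
ΣP(Feb 2008)·Q(Feb 2008) = 3.05×193 + 7.88×107 + 1.08×183 + 19.46×75 = 588.65 + 843.16 + 197.64 + 1459.5 = 3088.95
ΣP(Jan 2008)·Q(Feb 2008) = 2.53×193 + 7.91×107 + 1.26×183 + 14.04×75 = 488.29 + 846.37 + 230.58 + 1053 = 2618.24
Index = 3088.95 / 2618.24 × 100 = 117.9781

118.0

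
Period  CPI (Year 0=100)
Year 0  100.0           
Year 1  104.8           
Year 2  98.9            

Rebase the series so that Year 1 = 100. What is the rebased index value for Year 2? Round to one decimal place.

94.4

Rebased(Year 2) = 98.9 / 104.8 × 100 = 94.3702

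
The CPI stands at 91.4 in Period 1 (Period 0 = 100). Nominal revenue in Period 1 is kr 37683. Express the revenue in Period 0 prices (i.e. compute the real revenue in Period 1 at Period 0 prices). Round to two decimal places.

41228.67

Real = Nominal ÷ (Index/100) = 37683 ÷ (91.4/100)
     = 37683 ÷ 0.914 = 41228.6652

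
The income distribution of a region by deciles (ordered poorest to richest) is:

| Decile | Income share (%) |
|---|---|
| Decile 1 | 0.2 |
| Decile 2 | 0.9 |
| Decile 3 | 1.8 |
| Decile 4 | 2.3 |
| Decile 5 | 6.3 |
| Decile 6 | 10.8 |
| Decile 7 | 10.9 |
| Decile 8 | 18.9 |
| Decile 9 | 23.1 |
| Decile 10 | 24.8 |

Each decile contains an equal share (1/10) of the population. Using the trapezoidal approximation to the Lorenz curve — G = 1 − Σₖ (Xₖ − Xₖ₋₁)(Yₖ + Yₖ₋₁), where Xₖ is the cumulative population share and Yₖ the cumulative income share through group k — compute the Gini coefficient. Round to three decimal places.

0.493

Cumulative income shares Yₖ: 0.0020, 0.0110, 0.0290, 0.0520, 0.1150, 0.2230, 0.3320, 0.5210, 0.7520, 1.0000
Σ (Xₖ−Xₖ₋₁)(Yₖ+Yₖ₋₁) = (1/10)(0.0020+0.0000) + (1/10)(0.0110+0.0020) + (1/10)(0.0290+0.0110) + (1/10)(0.0520+0.0290) + (1/10)(0.1150+0.0520) + (1/10)(0.2230+0.1150) + (1/10)(0.3320+0.2230) + (1/10)(0.5210+0.3320) + (1/10)(0.7520+0.5210) + (1/10)(1.0000+0.7520)
  = 0.0002 + 0.0013 + 0.0040 + 0.0081 + 0.0167 + 0.0338 + 0.0555 + 0.0853 + 0.1273 + 0.1752 = 0.5074
G = 1 − 0.5074 = 0.4926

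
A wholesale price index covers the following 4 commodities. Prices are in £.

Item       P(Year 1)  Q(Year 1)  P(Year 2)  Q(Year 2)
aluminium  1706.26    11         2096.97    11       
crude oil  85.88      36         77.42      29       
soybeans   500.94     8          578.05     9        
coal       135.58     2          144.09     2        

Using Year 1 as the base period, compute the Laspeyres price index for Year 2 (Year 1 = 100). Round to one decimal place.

Laspeyres price index uses base-period quantities as weights.
ΣP(Year 2)·Q(Year 1) = 2096.97×11 + 77.42×36 + 578.05×8 + 144.09×2 = 23066.67 + 2787.12 + 4624.4 + 288.18 = 30766.37
ΣP(Year 1)·Q(Year 1) = 1706.26×11 + 85.88×36 + 500.94×8 + 135.58×2 = 18768.86 + 3091.68 + 4007.52 + 271.16 = 26139.22
Index = 30766.37 / 26139.22 × 100 = 117.7019

117.7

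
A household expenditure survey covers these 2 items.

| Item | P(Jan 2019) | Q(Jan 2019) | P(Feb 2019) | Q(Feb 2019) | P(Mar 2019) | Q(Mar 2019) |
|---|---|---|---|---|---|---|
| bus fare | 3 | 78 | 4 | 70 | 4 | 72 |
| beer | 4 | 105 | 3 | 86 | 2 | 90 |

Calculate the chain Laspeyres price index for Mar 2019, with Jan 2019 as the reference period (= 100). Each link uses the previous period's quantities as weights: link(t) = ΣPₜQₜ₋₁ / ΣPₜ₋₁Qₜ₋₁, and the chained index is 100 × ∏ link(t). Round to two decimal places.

80.55

Link Jan 2019→Feb 2019:
ΣP(Feb 2019)Q(Jan 2019) = 4×78 + 3×105 = 312 + 315 = 627
ΣP(Jan 2019)Q(Jan 2019) = 3×78 + 4×105 = 234 + 420 = 654
link = 627/654 = 0.958716
Link Feb 2019→Mar 2019:
ΣP(Mar 2019)Q(Feb 2019) = 4×70 + 2×86 = 280 + 172 = 452
ΣP(Feb 2019)Q(Feb 2019) = 4×70 + 3×86 = 280 + 258 = 538
link = 452/538 = 0.840149
Chained index = 100 × 0.958716 × 0.840149 = 80.5464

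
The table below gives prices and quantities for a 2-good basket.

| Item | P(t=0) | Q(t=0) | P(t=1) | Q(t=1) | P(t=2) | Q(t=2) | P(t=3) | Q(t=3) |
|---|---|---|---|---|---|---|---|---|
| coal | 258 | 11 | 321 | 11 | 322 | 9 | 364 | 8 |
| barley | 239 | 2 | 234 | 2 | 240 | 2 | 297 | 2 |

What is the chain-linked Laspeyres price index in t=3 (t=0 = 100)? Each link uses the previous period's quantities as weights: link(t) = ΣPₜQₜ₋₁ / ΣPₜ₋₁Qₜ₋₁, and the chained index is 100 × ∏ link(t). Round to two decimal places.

138.96

Link t=0→t=1:
ΣP(t=1)Q(t=0) = 321×11 + 234×2 = 3531 + 468 = 3999
ΣP(t=0)Q(t=0) = 258×11 + 239×2 = 2838 + 478 = 3316
link = 3999/3316 = 1.205971
Link t=1→t=2:
ΣP(t=2)Q(t=1) = 322×11 + 240×2 = 3542 + 480 = 4022
ΣP(t=1)Q(t=1) = 321×11 + 234×2 = 3531 + 468 = 3999
link = 4022/3999 = 1.005751
Link t=2→t=3:
ΣP(t=3)Q(t=2) = 364×9 + 297×2 = 3276 + 594 = 3870
ΣP(t=2)Q(t=2) = 322×9 + 240×2 = 2898 + 480 = 3378
link = 3870/3378 = 1.145648
Chained index = 100 × 1.205971 × 1.005751 × 1.145648 = 138.9565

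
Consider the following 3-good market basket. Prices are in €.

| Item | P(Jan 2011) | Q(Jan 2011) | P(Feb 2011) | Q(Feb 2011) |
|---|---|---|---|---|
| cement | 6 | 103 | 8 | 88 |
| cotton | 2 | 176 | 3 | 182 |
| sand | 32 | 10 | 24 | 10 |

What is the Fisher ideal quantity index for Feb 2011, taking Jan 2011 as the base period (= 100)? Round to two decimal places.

Laspeyres component (base-period weights):
ΣP(Jan 2011)Q(Feb 2011) = 6×88 + 2×182 + 32×10 = 528 + 364 + 320 = 1212
ΣP(Jan 2011)Q(Jan 2011) = 6×103 + 2×176 + 32×10 = 618 + 352 + 320 = 1290
L = 1212 / 1290 × 100 = 93.9535
Paasche component (current-period weights):
ΣP(Feb 2011)Q(Feb 2011) = 8×88 + 3×182 + 24×10 = 704 + 546 + 240 = 1490
ΣP(Feb 2011)Q(Jan 2011) = 8×103 + 3×176 + 24×10 = 824 + 528 + 240 = 1592
P = 1490 / 1592 × 100 = 93.5930
Fisher = √(L × P) = √(93.9535 × 93.5930) = 93.7731

93.77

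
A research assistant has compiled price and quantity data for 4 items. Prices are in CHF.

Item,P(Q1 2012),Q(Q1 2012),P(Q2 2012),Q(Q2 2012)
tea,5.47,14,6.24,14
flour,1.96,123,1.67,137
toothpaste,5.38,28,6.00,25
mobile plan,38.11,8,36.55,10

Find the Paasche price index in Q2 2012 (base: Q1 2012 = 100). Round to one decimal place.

Paasche price index uses current-period quantities as weights.
ΣP(Q2 2012)·Q(Q2 2012) = 6.24×14 + 1.67×137 + 6.00×25 + 36.55×10 = 87.36 + 228.79 + 150 + 365.5 = 831.65
ΣP(Q1 2012)·Q(Q2 2012) = 5.47×14 + 1.96×137 + 5.38×25 + 38.11×10 = 76.58 + 268.52 + 134.5 + 381.1 = 860.7
Index = 831.65 / 860.7 × 100 = 96.6248

96.6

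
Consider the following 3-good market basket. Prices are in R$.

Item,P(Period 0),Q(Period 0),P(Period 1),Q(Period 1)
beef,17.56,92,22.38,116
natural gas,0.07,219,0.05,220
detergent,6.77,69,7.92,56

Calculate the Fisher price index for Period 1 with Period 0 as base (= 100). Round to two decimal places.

125.09

Laspeyres component (base-period weights):
ΣP(Period 1)Q(Period 0) = 22.38×92 + 0.05×219 + 7.92×69 = 2058.96 + 10.95 + 546.48 = 2616.39
ΣP(Period 0)Q(Period 0) = 17.56×92 + 0.07×219 + 6.77×69 = 1615.52 + 15.33 + 467.13 = 2097.98
L = 2616.39 / 2097.98 × 100 = 124.7100
Paasche component (current-period weights):
ΣP(Period 1)Q(Period 1) = 22.38×116 + 0.05×220 + 7.92×56 = 2596.08 + 11 + 443.52 = 3050.6
ΣP(Period 0)Q(Period 1) = 17.56×116 + 0.07×220 + 6.77×56 = 2036.96 + 15.4 + 379.12 = 2431.48
P = 3050.6 / 2431.48 × 100 = 125.4627
Fisher = √(L × P) = √(124.7100 × 125.4627) = 125.0858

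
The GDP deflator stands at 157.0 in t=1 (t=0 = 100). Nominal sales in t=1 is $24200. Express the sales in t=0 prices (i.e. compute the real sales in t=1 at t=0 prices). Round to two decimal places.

15414.01

Real = Nominal ÷ (Index/100) = 24200 ÷ (157.0/100)
     = 24200 ÷ 1.570 = 15414.0127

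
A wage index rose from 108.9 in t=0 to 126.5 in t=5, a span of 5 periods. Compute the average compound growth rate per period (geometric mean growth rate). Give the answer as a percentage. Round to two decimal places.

3.04%

Growth factor = (126.5/108.9)^(1/5) = (1.161616)^(1/5) = 1.030416
Growth rate = 1.030416 − 1 = 0.030416 = 3.0416%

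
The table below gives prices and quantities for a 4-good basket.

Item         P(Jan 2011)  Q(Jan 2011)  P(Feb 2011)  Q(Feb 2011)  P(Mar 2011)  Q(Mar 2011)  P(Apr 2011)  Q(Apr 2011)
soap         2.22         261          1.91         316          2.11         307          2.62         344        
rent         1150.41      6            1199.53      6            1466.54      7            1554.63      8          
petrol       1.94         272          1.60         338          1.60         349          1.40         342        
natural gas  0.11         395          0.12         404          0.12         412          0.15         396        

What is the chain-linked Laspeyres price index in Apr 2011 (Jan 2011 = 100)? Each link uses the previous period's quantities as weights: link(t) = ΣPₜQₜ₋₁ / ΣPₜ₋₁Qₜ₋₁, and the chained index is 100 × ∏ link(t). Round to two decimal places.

Link Jan 2011→Feb 2011:
ΣP(Feb 2011)Q(Jan 2011) = 1.91×261 + 1199.53×6 + 1.60×272 + 0.12×395 = 498.51 + 7197.18 + 435.2 + 47.4 = 8178.29
ΣP(Jan 2011)Q(Jan 2011) = 2.22×261 + 1150.41×6 + 1.94×272 + 0.11×395 = 579.42 + 6902.46 + 527.68 + 43.45 = 8053.01
link = 8178.29/8053.01 = 1.015557
Link Feb 2011→Mar 2011:
ΣP(Mar 2011)Q(Feb 2011) = 2.11×316 + 1466.54×6 + 1.60×338 + 0.12×404 = 666.76 + 8799.24 + 540.8 + 48.48 = 10055.28
ΣP(Feb 2011)Q(Feb 2011) = 1.91×316 + 1199.53×6 + 1.60×338 + 0.12×404 = 603.56 + 7197.18 + 540.8 + 48.48 = 8390.02
link = 10055.28/8390.02 = 1.198481
Link Mar 2011→Apr 2011:
ΣP(Apr 2011)Q(Mar 2011) = 2.62×307 + 1554.63×7 + 1.40×349 + 0.15×412 = 804.34 + 10882.41 + 488.6 + 61.8 = 12237.15
ΣP(Mar 2011)Q(Mar 2011) = 2.11×307 + 1466.54×7 + 1.60×349 + 0.12×412 = 647.77 + 10265.78 + 558.4 + 49.44 = 11521.39
link = 12237.15/11521.39 = 1.062124
Chained index = 100 × 1.015557 × 1.198481 × 1.062124 = 129.2739

129.27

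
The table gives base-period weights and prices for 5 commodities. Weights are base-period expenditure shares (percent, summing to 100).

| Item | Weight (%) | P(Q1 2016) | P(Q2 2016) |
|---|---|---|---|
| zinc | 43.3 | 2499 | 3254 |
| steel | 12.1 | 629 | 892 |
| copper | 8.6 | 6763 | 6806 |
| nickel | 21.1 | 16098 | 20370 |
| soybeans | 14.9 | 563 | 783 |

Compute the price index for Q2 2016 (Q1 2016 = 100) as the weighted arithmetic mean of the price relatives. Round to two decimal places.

zinc: 43.3 × (3254/2499) = 43.3 × 1.302121 = 56.3818
steel: 12.1 × (892/629) = 12.1 × 1.418124 = 17.1593
copper: 8.6 × (6806/6763) = 8.6 × 1.006358 = 8.6547
nickel: 21.1 × (20370/16098) = 21.1 × 1.265375 = 26.6994
soybeans: 14.9 × (783/563) = 14.9 × 1.390764 = 20.7224
Index = Σ wᵢ·(p₁ᵢ/p₀ᵢ) = 56.3818 + 17.1593 + 8.6547 + 26.6994 + 20.7224 = 129.6176

129.62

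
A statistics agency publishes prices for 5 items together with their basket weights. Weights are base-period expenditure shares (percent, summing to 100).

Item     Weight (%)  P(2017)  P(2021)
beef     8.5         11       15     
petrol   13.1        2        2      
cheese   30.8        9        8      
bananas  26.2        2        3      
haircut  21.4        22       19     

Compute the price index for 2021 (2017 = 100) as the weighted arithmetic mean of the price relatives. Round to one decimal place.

109.9

beef: 8.5 × (15/11) = 8.5 × 1.363636 = 11.5909
petrol: 13.1 × (2/2) = 13.1 × 1.000000 = 13.1000
cheese: 30.8 × (8/9) = 30.8 × 0.888889 = 27.3778
bananas: 26.2 × (3/2) = 26.2 × 1.500000 = 39.3000
haircut: 21.4 × (19/22) = 21.4 × 0.863636 = 18.4818
Index = Σ wᵢ·(p₁ᵢ/p₀ᵢ) = 11.5909 + 13.1000 + 27.3778 + 39.3000 + 18.4818 = 109.8505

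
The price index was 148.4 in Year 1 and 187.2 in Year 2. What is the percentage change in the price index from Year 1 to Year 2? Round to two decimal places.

26.15%

Change = (187.2 − 148.4) / 148.4 × 100
       = 38.8 / 148.4 × 100 = 26.1456%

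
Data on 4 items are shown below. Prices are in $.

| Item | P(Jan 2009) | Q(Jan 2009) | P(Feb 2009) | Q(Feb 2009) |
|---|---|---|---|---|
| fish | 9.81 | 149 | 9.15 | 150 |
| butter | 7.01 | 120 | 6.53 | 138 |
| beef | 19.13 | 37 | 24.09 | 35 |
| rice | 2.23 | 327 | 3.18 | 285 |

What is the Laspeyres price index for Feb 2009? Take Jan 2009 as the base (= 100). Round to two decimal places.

Laspeyres price index uses base-period quantities as weights.
ΣP(Feb 2009)·Q(Jan 2009) = 9.15×149 + 6.53×120 + 24.09×37 + 3.18×327 = 1363.35 + 783.6 + 891.33 + 1039.86 = 4078.14
ΣP(Jan 2009)·Q(Jan 2009) = 9.81×149 + 7.01×120 + 19.13×37 + 2.23×327 = 1461.69 + 841.2 + 707.81 + 729.21 = 3739.91
Index = 4078.14 / 3739.91 × 100 = 109.0438

109.04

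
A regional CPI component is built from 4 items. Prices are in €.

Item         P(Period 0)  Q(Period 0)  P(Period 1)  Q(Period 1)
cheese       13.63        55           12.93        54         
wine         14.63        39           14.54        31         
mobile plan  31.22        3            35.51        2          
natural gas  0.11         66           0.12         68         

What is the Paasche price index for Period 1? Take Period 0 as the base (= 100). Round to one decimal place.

Paasche price index uses current-period quantities as weights.
ΣP(Period 1)·Q(Period 1) = 12.93×54 + 14.54×31 + 35.51×2 + 0.12×68 = 698.22 + 450.74 + 71.02 + 8.16 = 1228.14
ΣP(Period 0)·Q(Period 1) = 13.63×54 + 14.63×31 + 31.22×2 + 0.11×68 = 736.02 + 453.53 + 62.44 + 7.48 = 1259.47
Index = 1228.14 / 1259.47 × 100 = 97.5124

97.5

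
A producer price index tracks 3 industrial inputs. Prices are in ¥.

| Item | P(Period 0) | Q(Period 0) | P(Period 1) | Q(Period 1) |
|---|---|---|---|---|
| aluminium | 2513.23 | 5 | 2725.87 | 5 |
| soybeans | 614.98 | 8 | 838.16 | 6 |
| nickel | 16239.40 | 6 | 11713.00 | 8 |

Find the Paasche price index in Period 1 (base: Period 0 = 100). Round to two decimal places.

76.87

Paasche price index uses current-period quantities as weights.
ΣP(Period 1)·Q(Period 1) = 2725.87×5 + 838.16×6 + 11713.00×8 = 13629.35 + 5028.96 + 93704 = 112362.31
ΣP(Period 0)·Q(Period 1) = 2513.23×5 + 614.98×6 + 16239.40×8 = 12566.15 + 3689.88 + 129915.2 = 146171.23
Index = 112362.31 / 146171.23 × 100 = 76.8703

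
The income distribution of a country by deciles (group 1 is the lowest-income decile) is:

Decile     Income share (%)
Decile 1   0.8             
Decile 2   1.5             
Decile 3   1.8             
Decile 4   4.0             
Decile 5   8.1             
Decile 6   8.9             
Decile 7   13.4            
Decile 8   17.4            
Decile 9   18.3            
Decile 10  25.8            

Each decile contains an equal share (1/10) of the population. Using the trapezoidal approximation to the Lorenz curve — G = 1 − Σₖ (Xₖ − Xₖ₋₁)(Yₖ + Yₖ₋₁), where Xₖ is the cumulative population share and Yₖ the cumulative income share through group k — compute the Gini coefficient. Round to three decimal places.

Cumulative income shares Yₖ: 0.0080, 0.0230, 0.0410, 0.0810, 0.1620, 0.2510, 0.3850, 0.5590, 0.7420, 1.0000
Σ (Xₖ−Xₖ₋₁)(Yₖ+Yₖ₋₁) = (1/10)(0.0080+0.0000) + (1/10)(0.0230+0.0080) + (1/10)(0.0410+0.0230) + (1/10)(0.0810+0.0410) + (1/10)(0.1620+0.0810) + (1/10)(0.2510+0.1620) + (1/10)(0.3850+0.2510) + (1/10)(0.5590+0.3850) + (1/10)(0.7420+0.5590) + (1/10)(1.0000+0.7420)
  = 0.0008 + 0.0031 + 0.0064 + 0.0122 + 0.0243 + 0.0413 + 0.0636 + 0.0944 + 0.1301 + 0.1742 = 0.5504
G = 1 − 0.5504 = 0.4496

0.450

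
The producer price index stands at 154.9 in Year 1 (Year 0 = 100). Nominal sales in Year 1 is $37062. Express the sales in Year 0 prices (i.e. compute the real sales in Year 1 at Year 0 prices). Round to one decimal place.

Real = Nominal ÷ (Index/100) = 37062 ÷ (154.9/100)
     = 37062 ÷ 1.549 = 23926.4041

23926.4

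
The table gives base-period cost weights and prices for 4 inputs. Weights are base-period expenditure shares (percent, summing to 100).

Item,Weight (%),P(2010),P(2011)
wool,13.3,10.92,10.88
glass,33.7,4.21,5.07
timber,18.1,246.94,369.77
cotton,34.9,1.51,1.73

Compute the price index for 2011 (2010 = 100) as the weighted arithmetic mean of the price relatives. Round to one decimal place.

120.9

wool: 13.3 × (10.88/10.92) = 13.3 × 0.996337 = 13.2513
glass: 33.7 × (5.07/4.21) = 33.7 × 1.204276 = 40.5841
timber: 18.1 × (369.77/246.94) = 18.1 × 1.497408 = 27.1031
cotton: 34.9 × (1.73/1.51) = 34.9 × 1.145695 = 39.9848
Index = Σ wᵢ·(p₁ᵢ/p₀ᵢ) = 13.2513 + 40.5841 + 27.1031 + 39.9848 = 120.9232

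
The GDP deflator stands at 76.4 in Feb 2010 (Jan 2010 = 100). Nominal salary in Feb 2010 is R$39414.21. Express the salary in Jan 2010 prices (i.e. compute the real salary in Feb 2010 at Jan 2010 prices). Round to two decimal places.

Real = Nominal ÷ (Index/100) = 39414.21 ÷ (76.4/100)
     = 39414.21 ÷ 0.764 = 51589.2801

51589.28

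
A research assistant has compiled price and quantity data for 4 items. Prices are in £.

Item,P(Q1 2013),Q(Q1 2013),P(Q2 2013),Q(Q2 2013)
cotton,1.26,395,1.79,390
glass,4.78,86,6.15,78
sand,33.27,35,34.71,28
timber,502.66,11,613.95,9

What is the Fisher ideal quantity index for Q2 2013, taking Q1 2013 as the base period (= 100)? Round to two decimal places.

Laspeyres component (base-period weights):
ΣP(Q1 2013)Q(Q2 2013) = 1.26×390 + 4.78×78 + 33.27×28 + 502.66×9 = 491.4 + 372.84 + 931.56 + 4523.94 = 6319.74
ΣP(Q1 2013)Q(Q1 2013) = 1.26×395 + 4.78×86 + 33.27×35 + 502.66×11 = 497.7 + 411.08 + 1164.45 + 5529.26 = 7602.49
L = 6319.74 / 7602.49 × 100 = 83.1272
Paasche component (current-period weights):
ΣP(Q2 2013)Q(Q2 2013) = 1.79×390 + 6.15×78 + 34.71×28 + 613.95×9 = 698.1 + 479.7 + 971.88 + 5525.55 = 7675.23
ΣP(Q2 2013)Q(Q1 2013) = 1.79×395 + 6.15×86 + 34.71×35 + 613.95×11 = 707.05 + 528.9 + 1214.85 + 6753.45 = 9204.25
P = 7675.23 / 9204.25 × 100 = 83.3879
Fisher = √(L × P) = √(83.1272 × 83.3879) = 83.2575

83.26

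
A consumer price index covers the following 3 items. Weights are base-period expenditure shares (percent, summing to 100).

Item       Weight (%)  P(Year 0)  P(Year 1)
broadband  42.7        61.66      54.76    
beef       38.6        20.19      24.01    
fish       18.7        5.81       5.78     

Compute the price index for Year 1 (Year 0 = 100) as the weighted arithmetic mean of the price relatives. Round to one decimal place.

102.4

broadband: 42.7 × (54.76/61.66) = 42.7 × 0.888096 = 37.9217
beef: 38.6 × (24.01/20.19) = 38.6 × 1.189203 = 45.9032
fish: 18.7 × (5.78/5.81) = 18.7 × 0.994836 = 18.6034
Index = Σ wᵢ·(p₁ᵢ/p₀ᵢ) = 37.9217 + 45.9032 + 18.6034 = 102.4284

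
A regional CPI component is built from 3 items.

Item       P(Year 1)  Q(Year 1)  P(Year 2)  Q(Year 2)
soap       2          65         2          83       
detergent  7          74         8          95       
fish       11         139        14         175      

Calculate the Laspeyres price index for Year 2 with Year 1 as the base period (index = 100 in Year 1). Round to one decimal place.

Laspeyres price index uses base-period quantities as weights.
ΣP(Year 2)·Q(Year 1) = 2×65 + 8×74 + 14×139 = 130 + 592 + 1946 = 2668
ΣP(Year 1)·Q(Year 1) = 2×65 + 7×74 + 11×139 = 130 + 518 + 1529 = 2177
Index = 2668 / 2177 × 100 = 122.5540

122.6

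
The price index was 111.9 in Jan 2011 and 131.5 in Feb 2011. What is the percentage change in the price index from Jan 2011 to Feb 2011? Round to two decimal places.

17.52%

Change = (131.5 − 111.9) / 111.9 × 100
       = 19.6 / 111.9 × 100 = 17.5156%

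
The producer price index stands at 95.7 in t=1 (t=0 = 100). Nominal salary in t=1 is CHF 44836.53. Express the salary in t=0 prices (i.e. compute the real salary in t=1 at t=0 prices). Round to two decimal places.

46851.13

Real = Nominal ÷ (Index/100) = 44836.53 ÷ (95.7/100)
     = 44836.53 ÷ 0.957 = 46851.1285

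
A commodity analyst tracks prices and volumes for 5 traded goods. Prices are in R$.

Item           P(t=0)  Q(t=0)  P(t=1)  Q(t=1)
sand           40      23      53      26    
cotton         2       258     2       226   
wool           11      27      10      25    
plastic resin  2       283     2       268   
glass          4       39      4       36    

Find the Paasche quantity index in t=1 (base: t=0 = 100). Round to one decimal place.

101.2

Paasche quantity index uses current-period prices as weights.
ΣP(t=1)·Q(t=1) = 53×26 + 2×226 + 10×25 + 2×268 + 4×36 = 1378 + 452 + 250 + 536 + 144 = 2760
ΣP(t=1)·Q(t=0) = 53×23 + 2×258 + 10×27 + 2×283 + 4×39 = 1219 + 516 + 270 + 566 + 156 = 2727
Index = 2760 / 2727 × 100 = 101.2101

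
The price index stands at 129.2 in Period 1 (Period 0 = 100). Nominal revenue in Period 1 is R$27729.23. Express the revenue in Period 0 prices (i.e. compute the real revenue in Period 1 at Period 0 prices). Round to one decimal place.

Real = Nominal ÷ (Index/100) = 27729.23 ÷ (129.2/100)
     = 27729.23 ÷ 1.292 = 21462.2523

21462.3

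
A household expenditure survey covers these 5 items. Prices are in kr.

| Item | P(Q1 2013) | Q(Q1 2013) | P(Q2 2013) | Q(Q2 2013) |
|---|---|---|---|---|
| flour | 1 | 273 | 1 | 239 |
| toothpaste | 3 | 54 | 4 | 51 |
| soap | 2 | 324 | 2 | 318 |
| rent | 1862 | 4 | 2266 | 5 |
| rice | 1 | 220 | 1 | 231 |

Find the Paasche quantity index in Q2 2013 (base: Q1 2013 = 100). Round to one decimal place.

121.3

Paasche quantity index uses current-period prices as weights.
ΣP(Q2 2013)·Q(Q2 2013) = 1×239 + 4×51 + 2×318 + 2266×5 + 1×231 = 239 + 204 + 636 + 11330 + 231 = 12640
ΣP(Q2 2013)·Q(Q1 2013) = 1×273 + 4×54 + 2×324 + 2266×4 + 1×220 = 273 + 216 + 648 + 9064 + 220 = 10421
Index = 12640 / 10421 × 100 = 121.2935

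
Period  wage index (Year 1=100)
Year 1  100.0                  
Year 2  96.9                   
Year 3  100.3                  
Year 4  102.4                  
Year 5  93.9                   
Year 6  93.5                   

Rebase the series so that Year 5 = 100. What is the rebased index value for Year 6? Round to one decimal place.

99.6

Rebased(Year 6) = 93.5 / 93.9 × 100 = 99.5740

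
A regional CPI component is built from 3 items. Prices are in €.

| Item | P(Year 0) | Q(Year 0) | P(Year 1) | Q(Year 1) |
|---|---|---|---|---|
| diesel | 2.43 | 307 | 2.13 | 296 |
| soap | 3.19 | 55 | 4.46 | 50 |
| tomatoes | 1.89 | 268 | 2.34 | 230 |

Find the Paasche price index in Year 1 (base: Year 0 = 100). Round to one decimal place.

Paasche price index uses current-period quantities as weights.
ΣP(Year 1)·Q(Year 1) = 2.13×296 + 4.46×50 + 2.34×230 = 630.48 + 223 + 538.2 = 1391.68
ΣP(Year 0)·Q(Year 1) = 2.43×296 + 3.19×50 + 1.89×230 = 719.28 + 159.5 + 434.7 = 1313.48
Index = 1391.68 / 1313.48 × 100 = 105.9536

106.0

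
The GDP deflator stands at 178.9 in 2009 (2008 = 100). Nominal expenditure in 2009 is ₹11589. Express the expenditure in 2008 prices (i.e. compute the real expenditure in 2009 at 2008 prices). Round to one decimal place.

6477.9

Real = Nominal ÷ (Index/100) = 11589 ÷ (178.9/100)
     = 11589 ÷ 1.789 = 6477.9206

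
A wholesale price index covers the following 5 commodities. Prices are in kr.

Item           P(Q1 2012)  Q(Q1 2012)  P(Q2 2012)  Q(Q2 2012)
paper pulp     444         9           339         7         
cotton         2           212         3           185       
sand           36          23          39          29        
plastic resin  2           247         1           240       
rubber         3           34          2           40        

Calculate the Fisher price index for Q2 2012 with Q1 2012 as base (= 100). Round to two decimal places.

Laspeyres component (base-period weights):
ΣP(Q2 2012)Q(Q1 2012) = 339×9 + 3×212 + 39×23 + 1×247 + 2×34 = 3051 + 636 + 897 + 247 + 68 = 4899
ΣP(Q1 2012)Q(Q1 2012) = 444×9 + 2×212 + 36×23 + 2×247 + 3×34 = 3996 + 424 + 828 + 494 + 102 = 5844
L = 4899 / 5844 × 100 = 83.8296
Paasche component (current-period weights):
ΣP(Q2 2012)Q(Q2 2012) = 339×7 + 3×185 + 39×29 + 1×240 + 2×40 = 2373 + 555 + 1131 + 240 + 80 = 4379
ΣP(Q1 2012)Q(Q2 2012) = 444×7 + 2×185 + 36×29 + 2×240 + 3×40 = 3108 + 370 + 1044 + 480 + 120 = 5122
P = 4379 / 5122 × 100 = 85.4939
Fisher = √(L × P) = √(83.8296 × 85.4939) = 84.6577

84.66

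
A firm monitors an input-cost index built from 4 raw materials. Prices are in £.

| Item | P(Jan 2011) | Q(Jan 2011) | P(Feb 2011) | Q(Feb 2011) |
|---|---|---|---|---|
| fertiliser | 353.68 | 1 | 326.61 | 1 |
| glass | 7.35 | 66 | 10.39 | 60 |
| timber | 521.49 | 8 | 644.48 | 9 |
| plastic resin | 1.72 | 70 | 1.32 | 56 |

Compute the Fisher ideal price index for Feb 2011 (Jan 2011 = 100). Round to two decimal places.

Laspeyres component (base-period weights):
ΣP(Feb 2011)Q(Jan 2011) = 326.61×1 + 10.39×66 + 644.48×8 + 1.32×70 = 326.61 + 685.74 + 5155.84 + 92.4 = 6260.59
ΣP(Jan 2011)Q(Jan 2011) = 353.68×1 + 7.35×66 + 521.49×8 + 1.72×70 = 353.68 + 485.1 + 4171.92 + 120.4 = 5131.1
L = 6260.59 / 5131.1 × 100 = 122.0126
Paasche component (current-period weights):
ΣP(Feb 2011)Q(Feb 2011) = 326.61×1 + 10.39×60 + 644.48×9 + 1.32×56 = 326.61 + 623.4 + 5800.32 + 73.92 = 6824.25
ΣP(Jan 2011)Q(Feb 2011) = 353.68×1 + 7.35×60 + 521.49×9 + 1.72×56 = 353.68 + 441 + 4693.41 + 96.32 = 5584.41
P = 6824.25 / 5584.41 × 100 = 122.2018
Fisher = √(L × P) = √(122.0126 × 122.2018) = 122.1072

122.11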